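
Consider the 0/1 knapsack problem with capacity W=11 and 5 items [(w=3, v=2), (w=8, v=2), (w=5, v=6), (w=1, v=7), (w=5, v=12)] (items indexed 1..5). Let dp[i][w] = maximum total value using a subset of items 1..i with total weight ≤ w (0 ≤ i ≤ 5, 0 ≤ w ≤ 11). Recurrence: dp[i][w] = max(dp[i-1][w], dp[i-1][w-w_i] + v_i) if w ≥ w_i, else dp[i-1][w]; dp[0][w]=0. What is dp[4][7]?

i\w   0   1   2   3   4   5   6   7   8   9  10  11
  0   0   0   0   0   0   0   0   0   0   0   0   0
  1   0   0   0   2   2   2   2   2   2   2   2   2
  2   0   0   0   2   2   2   2   2   2   2   2   4
  3   0   0   0   2   2   6   6   6   8   8   8   8
  4   0   7   7   7   9   9  13  13  13  15  15  15
  5   0   7   7   7   9  12  19  19  19  21  21  25

13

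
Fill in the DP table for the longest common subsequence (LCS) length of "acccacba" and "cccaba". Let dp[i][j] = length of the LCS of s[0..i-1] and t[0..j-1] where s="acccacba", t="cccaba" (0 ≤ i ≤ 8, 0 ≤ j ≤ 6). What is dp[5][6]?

   ''  c  c  c  a  b  a
''  0  0  0  0  0  0  0
 a  0  0  0  0  1  1  1
 c  0  1  1  1  1  1  1
 c  0  1  2  2  2  2  2
 c  0  1  2  3  3  3  3
 a  0  1  2  3  4  4  4
 c  0  1  2  3  4  4  4
 b  0  1  2  3  4  5  5
 a  0  1  2  3  4  5  6

4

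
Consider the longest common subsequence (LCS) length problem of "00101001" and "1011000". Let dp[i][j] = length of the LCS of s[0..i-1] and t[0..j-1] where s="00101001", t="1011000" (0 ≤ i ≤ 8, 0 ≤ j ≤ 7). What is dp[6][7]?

4

   ''  1  0  1  1  0  0  0
''  0  0  0  0  0  0  0  0
 0  0  0  1  1  1  1  1  1
 0  0  0  1  1  1  2  2  2
 1  0  1  1  2  2  2  2  2
 0  0  1  2  2  2  3  3  3
 1  0  1  2  3  3  3  3  3
 0  0  1  2  3  3  4  4  4
 0  0  1  2  3  3  4  5  5
 1  0  1  2  3  4  4  5  5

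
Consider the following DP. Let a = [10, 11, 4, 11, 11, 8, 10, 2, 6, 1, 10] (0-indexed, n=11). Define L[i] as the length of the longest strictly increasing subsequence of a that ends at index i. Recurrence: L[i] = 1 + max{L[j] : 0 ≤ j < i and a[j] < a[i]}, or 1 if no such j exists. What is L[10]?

   i    0    1    2    3    4    5    6    7    8    9   10
a[i]   10   11    4   11   11    8   10    2    6    1   10
L[i]    1    2    1    2    2    2    3    1    2    1    3

3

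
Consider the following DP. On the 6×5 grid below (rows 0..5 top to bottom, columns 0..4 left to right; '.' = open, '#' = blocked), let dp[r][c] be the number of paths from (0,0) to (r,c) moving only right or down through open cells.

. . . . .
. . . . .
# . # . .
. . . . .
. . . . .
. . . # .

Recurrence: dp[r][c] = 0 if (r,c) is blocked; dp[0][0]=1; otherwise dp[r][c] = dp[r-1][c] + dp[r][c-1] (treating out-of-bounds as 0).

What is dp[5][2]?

6

r\c   0   1   2   3   4
  0   1   1   1   1   1
  1   1   2   3   4   5
  2   0   2   0   4   9
  3   0   2   2   6  15
  4   0   2   4  10  25
  5   0   2   6   0  25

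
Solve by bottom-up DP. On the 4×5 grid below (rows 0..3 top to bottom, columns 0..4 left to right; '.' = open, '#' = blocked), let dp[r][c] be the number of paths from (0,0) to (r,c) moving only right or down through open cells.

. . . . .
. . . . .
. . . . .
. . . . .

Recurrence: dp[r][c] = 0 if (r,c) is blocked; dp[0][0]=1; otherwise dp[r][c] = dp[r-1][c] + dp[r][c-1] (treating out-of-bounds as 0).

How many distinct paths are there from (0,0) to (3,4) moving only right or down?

35

r\c   0   1   2   3   4
  0   1   1   1   1   1
  1   1   2   3   4   5
  2   1   3   6  10  15
  3   1   4  10  20  35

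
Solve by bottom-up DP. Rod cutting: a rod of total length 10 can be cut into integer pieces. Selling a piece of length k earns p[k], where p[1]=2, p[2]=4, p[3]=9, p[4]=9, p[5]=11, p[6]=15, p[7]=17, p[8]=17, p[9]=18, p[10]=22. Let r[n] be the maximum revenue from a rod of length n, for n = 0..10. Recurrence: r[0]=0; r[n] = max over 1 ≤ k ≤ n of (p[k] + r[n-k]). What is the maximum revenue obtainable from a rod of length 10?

29

   n    0    1    2    3    4    5    6    7    8    9   10
r[n]    0    2    4    9   11   13   18   20   22   27   29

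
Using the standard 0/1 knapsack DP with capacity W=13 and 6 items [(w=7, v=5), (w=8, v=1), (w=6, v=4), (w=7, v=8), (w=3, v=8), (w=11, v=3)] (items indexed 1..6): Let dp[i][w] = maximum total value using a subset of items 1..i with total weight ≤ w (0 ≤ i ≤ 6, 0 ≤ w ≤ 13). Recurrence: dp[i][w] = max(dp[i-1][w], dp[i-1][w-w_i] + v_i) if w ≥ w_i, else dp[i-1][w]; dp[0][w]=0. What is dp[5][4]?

i\w   0   1   2   3   4   5   6   7   8   9  10  11  12  13
  0   0   0   0   0   0   0   0   0   0   0   0   0   0   0
  1   0   0   0   0   0   0   0   5   5   5   5   5   5   5
  2   0   0   0   0   0   0   0   5   5   5   5   5   5   5
  3   0   0   0   0   0   0   4   5   5   5   5   5   5   9
  4   0   0   0   0   0   0   4   8   8   8   8   8   8  12
  5   0   0   0   8   8   8   8   8   8  12  16  16  16  16
  6   0   0   0   8   8   8   8   8   8  12  16  16  16  16

8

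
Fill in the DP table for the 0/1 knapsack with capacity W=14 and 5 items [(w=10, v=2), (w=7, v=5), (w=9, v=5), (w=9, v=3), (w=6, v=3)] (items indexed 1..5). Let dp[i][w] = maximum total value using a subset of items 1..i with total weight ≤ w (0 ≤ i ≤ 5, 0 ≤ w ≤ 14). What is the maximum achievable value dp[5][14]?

8

i\w   0   1   2   3   4   5   6   7   8   9  10  11  12  13  14
  0   0   0   0   0   0   0   0   0   0   0   0   0   0   0   0
  1   0   0   0   0   0   0   0   0   0   0   2   2   2   2   2
  2   0   0   0   0   0   0   0   5   5   5   5   5   5   5   5
  3   0   0   0   0   0   0   0   5   5   5   5   5   5   5   5
  4   0   0   0   0   0   0   0   5   5   5   5   5   5   5   5
  5   0   0   0   0   0   0   3   5   5   5   5   5   5   8   8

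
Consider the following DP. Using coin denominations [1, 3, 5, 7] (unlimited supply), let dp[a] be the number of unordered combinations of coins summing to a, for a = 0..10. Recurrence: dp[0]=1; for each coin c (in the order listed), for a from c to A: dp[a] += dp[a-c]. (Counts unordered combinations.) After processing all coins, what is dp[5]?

3

after  coin     0     1     2     3     4     5     6     7     8     9    10
          1     1     1     1     1     1     1     1     1     1     1     1
          3     1     1     1     2     2     2     3     3     3     4     4
          5     1     1     1     2     2     3     4     4     5     6     7
          7     1     1     1     2     2     3     4     5     6     7     9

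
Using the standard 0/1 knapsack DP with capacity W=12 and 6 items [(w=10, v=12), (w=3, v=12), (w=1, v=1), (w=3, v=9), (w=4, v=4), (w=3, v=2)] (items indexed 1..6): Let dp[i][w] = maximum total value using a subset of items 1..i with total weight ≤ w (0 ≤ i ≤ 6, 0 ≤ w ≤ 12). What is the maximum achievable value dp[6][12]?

i\w   0   1   2   3   4   5   6   7   8   9  10  11  12
  0   0   0   0   0   0   0   0   0   0   0   0   0   0
  1   0   0   0   0   0   0   0   0   0   0  12  12  12
  2   0   0   0  12  12  12  12  12  12  12  12  12  12
  3   0   1   1  12  13  13  13  13  13  13  13  13  13
  4   0   1   1  12  13  13  21  22  22  22  22  22  22
  5   0   1   1  12  13  13  21  22  22  22  25  26  26
  6   0   1   1  12  13  13  21  22  22  23  25  26  26

26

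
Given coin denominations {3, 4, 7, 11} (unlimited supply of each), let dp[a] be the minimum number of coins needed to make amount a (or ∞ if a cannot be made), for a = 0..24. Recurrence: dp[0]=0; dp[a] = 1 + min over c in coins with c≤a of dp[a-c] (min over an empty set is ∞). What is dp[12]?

3

 a  0  1  2  3  4  5  6  7  8  9 10 11 12 13 14 15 16 17 18 19 20 21 22 23 24
dp  0  -  -  1  1  -  2  1  2  3  2  1  3  3  2  2  4  3  2  3  4  3  2  4  4
(- denotes ∞ / unreachable)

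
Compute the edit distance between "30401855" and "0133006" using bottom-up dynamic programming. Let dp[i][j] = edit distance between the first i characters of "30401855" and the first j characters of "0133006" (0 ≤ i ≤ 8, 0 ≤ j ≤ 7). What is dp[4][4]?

4

   ''  0  1  3  3  0  0  6
''  0  1  2  3  4  5  6  7
 3  1  1  2  2  3  4  5  6
 0  2  1  2  3  3  3  4  5
 4  3  2  2  3  4  4  4  5
 0  4  3  3  3  4  4  4  5
 1  5  4  3  4  4  5  5  5
 8  6  5  4  4  5  5  6  6
 5  7  6  5  5  5  6  6  7
 5  8  7  6  6  6  6  7  7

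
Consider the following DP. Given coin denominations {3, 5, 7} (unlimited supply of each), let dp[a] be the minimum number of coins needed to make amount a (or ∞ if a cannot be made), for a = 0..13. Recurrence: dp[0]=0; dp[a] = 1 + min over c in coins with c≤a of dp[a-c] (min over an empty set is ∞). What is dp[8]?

2

 a  0  1  2  3  4  5  6  7  8  9 10 11 12 13
dp  0  -  -  1  -  1  2  1  2  3  2  3  2  3
(- denotes ∞ / unreachable)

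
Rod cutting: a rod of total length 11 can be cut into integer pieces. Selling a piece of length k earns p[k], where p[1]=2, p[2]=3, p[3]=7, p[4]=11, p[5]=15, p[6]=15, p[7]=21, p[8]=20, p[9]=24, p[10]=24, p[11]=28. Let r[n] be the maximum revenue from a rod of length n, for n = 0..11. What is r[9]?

26

   n    0    1    2    3    4    5    6    7    8    9   10   11
r[n]    0    2    4    7   11   15   17   21   23   26   30   32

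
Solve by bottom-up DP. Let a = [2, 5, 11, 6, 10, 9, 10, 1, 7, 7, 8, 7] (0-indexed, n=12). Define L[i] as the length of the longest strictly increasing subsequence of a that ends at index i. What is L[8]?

   i    0    1    2    3    4    5    6    7    8    9   10   11
a[i]    2    5   11    6   10    9   10    1    7    7    8    7
L[i]    1    2    3    3    4    4    5    1    4    4    5    4

4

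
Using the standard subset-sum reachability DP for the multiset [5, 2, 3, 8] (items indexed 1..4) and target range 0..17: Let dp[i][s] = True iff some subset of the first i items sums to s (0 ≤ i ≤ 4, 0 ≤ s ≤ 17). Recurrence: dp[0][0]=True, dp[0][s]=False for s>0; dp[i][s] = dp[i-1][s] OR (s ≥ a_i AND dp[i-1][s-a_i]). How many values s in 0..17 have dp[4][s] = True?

i\s   0   1   2   3   4   5   6   7   8   9  10  11  12  13  14  15  16  17
  0   T   F   F   F   F   F   F   F   F   F   F   F   F   F   F   F   F   F
  1   T   F   F   F   F   T   F   F   F   F   F   F   F   F   F   F   F   F
  2   T   F   T   F   F   T   F   T   F   F   F   F   F   F   F   F   F   F
  3   T   F   T   T   F   T   F   T   T   F   T   F   F   F   F   F   F   F
  4   T   F   T   T   F   T   F   T   T   F   T   T   F   T   F   T   T   F

11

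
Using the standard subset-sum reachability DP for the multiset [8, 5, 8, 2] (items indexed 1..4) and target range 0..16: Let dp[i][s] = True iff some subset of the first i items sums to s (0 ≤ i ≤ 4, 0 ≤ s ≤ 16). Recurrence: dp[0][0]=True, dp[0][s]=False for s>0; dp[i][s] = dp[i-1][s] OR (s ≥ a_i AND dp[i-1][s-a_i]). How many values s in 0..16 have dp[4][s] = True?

i\s   0   1   2   3   4   5   6   7   8   9  10  11  12  13  14  15  16
  0   T   F   F   F   F   F   F   F   F   F   F   F   F   F   F   F   F
  1   T   F   F   F   F   F   F   F   T   F   F   F   F   F   F   F   F
  2   T   F   F   F   F   T   F   F   T   F   F   F   F   T   F   F   F
  3   T   F   F   F   F   T   F   F   T   F   F   F   F   T   F   F   T
  4   T   F   T   F   F   T   F   T   T   F   T   F   F   T   F   T   T

9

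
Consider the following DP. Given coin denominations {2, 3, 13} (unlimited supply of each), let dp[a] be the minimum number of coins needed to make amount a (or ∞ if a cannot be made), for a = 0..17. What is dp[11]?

 a  0  1  2  3  4  5  6  7  8  9 10 11 12 13 14 15 16 17
dp  0  -  1  1  2  2  2  3  3  3  4  4  4  1  5  2  2  3
(- denotes ∞ / unreachable)

4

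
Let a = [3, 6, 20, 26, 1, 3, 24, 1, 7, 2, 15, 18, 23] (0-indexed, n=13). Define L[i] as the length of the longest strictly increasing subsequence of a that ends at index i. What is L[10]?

4

   i    0    1    2    3    4    5    6    7    8    9   10   11   12
a[i]    3    6   20   26    1    3   24    1    7    2   15   18   23
L[i]    1    2    3    4    1    2    4    1    3    2    4    5    6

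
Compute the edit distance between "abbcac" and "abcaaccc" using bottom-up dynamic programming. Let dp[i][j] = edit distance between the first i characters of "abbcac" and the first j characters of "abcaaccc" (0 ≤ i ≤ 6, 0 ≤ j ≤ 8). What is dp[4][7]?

   ''  a  b  c  a  a  c  c  c
''  0  1  2  3  4  5  6  7  8
 a  1  0  1  2  3  4  5  6  7
 b  2  1  0  1  2  3  4  5  6
 b  3  2  1  1  2  3  4  5  6
 c  4  3  2  1  2  3  3  4  5
 a  5  4  3  2  1  2  3  4  5
 c  6  5  4  3  2  2  2  3  4

4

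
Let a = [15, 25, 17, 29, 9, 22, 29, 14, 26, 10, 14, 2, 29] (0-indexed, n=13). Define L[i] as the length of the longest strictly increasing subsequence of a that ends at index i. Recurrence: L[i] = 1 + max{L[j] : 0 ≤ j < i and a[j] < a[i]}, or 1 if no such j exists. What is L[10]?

   i    0    1    2    3    4    5    6    7    8    9   10   11   12
a[i]   15   25   17   29    9   22   29   14   26   10   14    2   29
L[i]    1    2    2    3    1    3    4    2    4    2    3    1    5

3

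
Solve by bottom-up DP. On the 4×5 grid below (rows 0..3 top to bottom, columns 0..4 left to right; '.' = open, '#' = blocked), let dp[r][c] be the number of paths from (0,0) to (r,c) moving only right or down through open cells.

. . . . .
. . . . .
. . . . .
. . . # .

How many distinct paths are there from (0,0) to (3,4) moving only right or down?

r\c   0   1   2   3   4
  0   1   1   1   1   1
  1   1   2   3   4   5
  2   1   3   6  10  15
  3   1   4  10   0  15

15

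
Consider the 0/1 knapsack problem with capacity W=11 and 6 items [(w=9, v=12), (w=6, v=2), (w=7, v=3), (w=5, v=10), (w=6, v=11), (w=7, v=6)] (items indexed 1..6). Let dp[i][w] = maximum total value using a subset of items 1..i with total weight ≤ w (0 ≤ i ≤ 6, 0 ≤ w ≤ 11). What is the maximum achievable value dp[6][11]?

21

i\w   0   1   2   3   4   5   6   7   8   9  10  11
  0   0   0   0   0   0   0   0   0   0   0   0   0
  1   0   0   0   0   0   0   0   0   0  12  12  12
  2   0   0   0   0   0   0   2   2   2  12  12  12
  3   0   0   0   0   0   0   2   3   3  12  12  12
  4   0   0   0   0   0  10  10  10  10  12  12  12
  5   0   0   0   0   0  10  11  11  11  12  12  21
  6   0   0   0   0   0  10  11  11  11  12  12  21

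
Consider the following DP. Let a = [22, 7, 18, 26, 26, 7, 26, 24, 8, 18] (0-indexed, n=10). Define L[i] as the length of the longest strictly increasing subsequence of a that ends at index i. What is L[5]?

1

   i    0    1    2    3    4    5    6    7    8    9
a[i]   22    7   18   26   26    7   26   24    8   18
L[i]    1    1    2    3    3    1    3    3    2    3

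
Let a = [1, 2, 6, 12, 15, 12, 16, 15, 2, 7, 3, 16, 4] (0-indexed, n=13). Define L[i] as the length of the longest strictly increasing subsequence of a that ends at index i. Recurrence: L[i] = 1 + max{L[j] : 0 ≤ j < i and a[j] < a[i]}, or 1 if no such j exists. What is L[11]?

   i    0    1    2    3    4    5    6    7    8    9   10   11   12
a[i]    1    2    6   12   15   12   16   15    2    7    3   16    4
L[i]    1    2    3    4    5    4    6    5    2    4    3    6    4

6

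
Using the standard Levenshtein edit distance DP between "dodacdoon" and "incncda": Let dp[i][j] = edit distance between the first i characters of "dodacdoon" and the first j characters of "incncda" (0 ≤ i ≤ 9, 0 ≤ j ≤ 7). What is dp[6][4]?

5

   ''  i  n  c  n  c  d  a
''  0  1  2  3  4  5  6  7
 d  1  1  2  3  4  5  5  6
 o  2  2  2  3  4  5  6  6
 d  3  3  3  3  4  5  5  6
 a  4  4  4  4  4  5  6  5
 c  5  5  5  4  5  4  5  6
 d  6  6  6  5  5  5  4  5
 o  7  7  7  6  6  6  5  5
 o  8  8  8  7  7  7  6  6
 n  9  9  8  8  7  8  7  7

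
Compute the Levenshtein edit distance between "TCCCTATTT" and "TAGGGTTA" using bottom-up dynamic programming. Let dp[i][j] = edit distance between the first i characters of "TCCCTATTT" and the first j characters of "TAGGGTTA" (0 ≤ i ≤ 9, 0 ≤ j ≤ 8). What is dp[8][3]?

6

   ''  T  A  G  G  G  T  T  A
''  0  1  2  3  4  5  6  7  8
 T  1  0  1  2  3  4  5  6  7
 C  2  1  1  2  3  4  5  6  7
 C  3  2  2  2  3  4  5  6  7
 C  4  3  3  3  3  4  5  6  7
 T  5  4  4  4  4  4  4  5  6
 A  6  5  4  5  5  5  5  5  5
 T  7  6  5  5  6  6  5  5  6
 T  8  7  6  6  6  7  6  5  6
 T  9  8  7  7  7  7  7  6  6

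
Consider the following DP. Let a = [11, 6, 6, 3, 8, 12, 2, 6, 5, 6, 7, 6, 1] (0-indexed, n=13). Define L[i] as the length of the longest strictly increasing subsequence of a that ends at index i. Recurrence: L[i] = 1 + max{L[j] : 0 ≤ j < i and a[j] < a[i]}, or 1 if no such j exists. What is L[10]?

4

   i    0    1    2    3    4    5    6    7    8    9   10   11   12
a[i]   11    6    6    3    8   12    2    6    5    6    7    6    1
L[i]    1    1    1    1    2    3    1    2    2    3    4    3    1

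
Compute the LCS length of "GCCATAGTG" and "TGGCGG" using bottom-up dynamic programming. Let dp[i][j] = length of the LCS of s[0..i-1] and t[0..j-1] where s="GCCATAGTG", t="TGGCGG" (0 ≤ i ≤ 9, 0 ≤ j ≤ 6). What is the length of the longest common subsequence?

   ''  T  G  G  C  G  G
''  0  0  0  0  0  0  0
 G  0  0  1  1  1  1  1
 C  0  0  1  1  2  2  2
 C  0  0  1  1  2  2  2
 A  0  0  1  1  2  2  2
 T  0  1  1  1  2  2  2
 A  0  1  1  1  2  2  2
 G  0  1  2  2  2  3  3
 T  0  1  2  2  2  3  3
 G  0  1  2  3  3  3  4

4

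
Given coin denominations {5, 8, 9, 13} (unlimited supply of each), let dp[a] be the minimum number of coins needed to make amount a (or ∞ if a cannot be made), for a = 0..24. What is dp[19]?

 a  0  1  2  3  4  5  6  7  8  9 10 11 12 13 14 15 16 17 18 19 20 21 22 23 24
dp  0  -  -  -  -  1  -  -  1  1  2  -  -  1  2  3  2  2  2  3  4  2  2  3  3
(- denotes ∞ / unreachable)

3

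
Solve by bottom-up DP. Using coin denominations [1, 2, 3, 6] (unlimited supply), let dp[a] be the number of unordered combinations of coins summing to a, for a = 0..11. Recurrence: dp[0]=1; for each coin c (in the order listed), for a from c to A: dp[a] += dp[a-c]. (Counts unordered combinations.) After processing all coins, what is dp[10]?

18

after  coin     0     1     2     3     4     5     6     7     8     9    10    11
          1     1     1     1     1     1     1     1     1     1     1     1     1
          2     1     1     2     2     3     3     4     4     5     5     6     6
          3     1     1     2     3     4     5     7     8    10    12    14    16
          6     1     1     2     3     4     5     8     9    12    15    18    21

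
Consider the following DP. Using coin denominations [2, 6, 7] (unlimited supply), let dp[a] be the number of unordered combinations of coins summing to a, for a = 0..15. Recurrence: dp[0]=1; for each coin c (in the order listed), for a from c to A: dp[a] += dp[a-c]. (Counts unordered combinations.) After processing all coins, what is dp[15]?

2

after  coin     0     1     2     3     4     5     6     7     8     9    10    11    12    13    14    15
          2     1     0     1     0     1     0     1     0     1     0     1     0     1     0     1     0
          6     1     0     1     0     1     0     2     0     2     0     2     0     3     0     3     0
          7     1     0     1     0     1     0     2     1     2     1     2     1     3     2     4     2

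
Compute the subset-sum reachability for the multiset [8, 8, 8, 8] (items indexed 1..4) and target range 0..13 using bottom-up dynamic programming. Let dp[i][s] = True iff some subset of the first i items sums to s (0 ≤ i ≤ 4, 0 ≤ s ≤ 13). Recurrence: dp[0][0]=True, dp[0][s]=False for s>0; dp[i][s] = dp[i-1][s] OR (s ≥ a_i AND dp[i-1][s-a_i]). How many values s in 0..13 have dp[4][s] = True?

i\s   0   1   2   3   4   5   6   7   8   9  10  11  12  13
  0   T   F   F   F   F   F   F   F   F   F   F   F   F   F
  1   T   F   F   F   F   F   F   F   T   F   F   F   F   F
  2   T   F   F   F   F   F   F   F   T   F   F   F   F   F
  3   T   F   F   F   F   F   F   F   T   F   F   F   F   F
  4   T   F   F   F   F   F   F   F   T   F   F   F   F   F

2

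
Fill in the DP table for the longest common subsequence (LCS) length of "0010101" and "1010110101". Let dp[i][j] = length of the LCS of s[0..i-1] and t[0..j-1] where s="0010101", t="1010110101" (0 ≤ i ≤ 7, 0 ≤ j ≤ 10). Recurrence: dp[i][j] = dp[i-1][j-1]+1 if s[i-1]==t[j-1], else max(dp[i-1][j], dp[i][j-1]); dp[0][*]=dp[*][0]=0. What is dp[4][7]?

   ''  1  0  1  0  1  1  0  1  0  1
''  0  0  0  0  0  0  0  0  0  0  0
 0  0  0  1  1  1  1  1  1  1  1  1
 0  0  0  1  1  2  2  2  2  2  2  2
 1  0  1  1  2  2  3  3  3  3  3  3
 0  0  1  2  2  3  3  3  4  4  4  4
 1  0  1  2  3  3  4  4  4  5  5  5
 0  0  1  2  3  4  4  4  5  5  6  6
 1  0  1  2  3  4  5  5  5  6  6  7

4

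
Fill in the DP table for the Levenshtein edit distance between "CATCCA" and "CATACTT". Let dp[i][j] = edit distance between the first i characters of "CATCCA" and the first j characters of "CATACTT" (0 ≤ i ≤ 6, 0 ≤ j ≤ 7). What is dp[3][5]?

2

   ''  C  A  T  A  C  T  T
''  0  1  2  3  4  5  6  7
 C  1  0  1  2  3  4  5  6
 A  2  1  0  1  2  3  4  5
 T  3  2  1  0  1  2  3  4
 C  4  3  2  1  1  1  2  3
 C  5  4  3  2  2  1  2  3
 A  6  5  4  3  2  2  2  3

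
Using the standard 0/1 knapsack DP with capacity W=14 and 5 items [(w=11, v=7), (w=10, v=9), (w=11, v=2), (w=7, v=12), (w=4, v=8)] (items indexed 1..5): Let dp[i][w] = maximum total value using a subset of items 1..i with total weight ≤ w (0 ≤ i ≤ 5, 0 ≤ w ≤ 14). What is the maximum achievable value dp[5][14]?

20

i\w   0   1   2   3   4   5   6   7   8   9  10  11  12  13  14
  0   0   0   0   0   0   0   0   0   0   0   0   0   0   0   0
  1   0   0   0   0   0   0   0   0   0   0   0   7   7   7   7
  2   0   0   0   0   0   0   0   0   0   0   9   9   9   9   9
  3   0   0   0   0   0   0   0   0   0   0   9   9   9   9   9
  4   0   0   0   0   0   0   0  12  12  12  12  12  12  12  12
  5   0   0   0   0   8   8   8  12  12  12  12  20  20  20  20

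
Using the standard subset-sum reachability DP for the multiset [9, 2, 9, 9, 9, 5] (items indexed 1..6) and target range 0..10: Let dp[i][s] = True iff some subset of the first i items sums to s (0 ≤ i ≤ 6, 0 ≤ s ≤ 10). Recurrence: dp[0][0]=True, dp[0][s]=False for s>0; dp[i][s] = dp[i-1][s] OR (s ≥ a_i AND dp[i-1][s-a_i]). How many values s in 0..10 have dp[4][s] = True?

i\s   0   1   2   3   4   5   6   7   8   9  10
  0   T   F   F   F   F   F   F   F   F   F   F
  1   T   F   F   F   F   F   F   F   F   T   F
  2   T   F   T   F   F   F   F   F   F   T   F
  3   T   F   T   F   F   F   F   F   F   T   F
  4   T   F   T   F   F   F   F   F   F   T   F
  5   T   F   T   F   F   F   F   F   F   T   F
  6   T   F   T   F   F   T   F   T   F   T   F

3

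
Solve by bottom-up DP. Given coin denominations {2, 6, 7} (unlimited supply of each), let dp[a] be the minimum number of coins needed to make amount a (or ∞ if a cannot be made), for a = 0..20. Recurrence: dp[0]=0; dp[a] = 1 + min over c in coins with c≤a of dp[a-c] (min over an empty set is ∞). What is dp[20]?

 a  0  1  2  3  4  5  6  7  8  9 10 11 12 13 14 15 16 17 18 19 20
dp  0  -  1  -  2  -  1  1  2  2  3  3  2  2  2  3  3  4  3  3  3
(- denotes ∞ / unreachable)

3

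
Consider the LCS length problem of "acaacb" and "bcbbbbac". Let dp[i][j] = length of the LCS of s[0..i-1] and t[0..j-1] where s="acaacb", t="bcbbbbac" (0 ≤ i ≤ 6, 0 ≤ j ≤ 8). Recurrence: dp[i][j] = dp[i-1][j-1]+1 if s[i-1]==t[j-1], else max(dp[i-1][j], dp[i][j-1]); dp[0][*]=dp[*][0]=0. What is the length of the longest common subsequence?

   ''  b  c  b  b  b  b  a  c
''  0  0  0  0  0  0  0  0  0
 a  0  0  0  0  0  0  0  1  1
 c  0  0  1  1  1  1  1  1  2
 a  0  0  1  1  1  1  1  2  2
 a  0  0  1  1  1  1  1  2  2
 c  0  0  1  1  1  1  1  2  3
 b  0  1  1  2  2  2  2  2  3

3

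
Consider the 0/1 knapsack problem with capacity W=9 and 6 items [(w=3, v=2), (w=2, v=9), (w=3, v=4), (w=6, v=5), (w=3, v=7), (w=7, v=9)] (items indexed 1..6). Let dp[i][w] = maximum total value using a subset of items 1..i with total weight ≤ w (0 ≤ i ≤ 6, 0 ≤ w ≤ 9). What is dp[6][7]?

16

i\w   0   1   2   3   4   5   6   7   8   9
  0   0   0   0   0   0   0   0   0   0   0
  1   0   0   0   2   2   2   2   2   2   2
  2   0   0   9   9   9  11  11  11  11  11
  3   0   0   9   9   9  13  13  13  15  15
  4   0   0   9   9   9  13  13  13  15  15
  5   0   0   9   9   9  16  16  16  20  20
  6   0   0   9   9   9  16  16  16  20  20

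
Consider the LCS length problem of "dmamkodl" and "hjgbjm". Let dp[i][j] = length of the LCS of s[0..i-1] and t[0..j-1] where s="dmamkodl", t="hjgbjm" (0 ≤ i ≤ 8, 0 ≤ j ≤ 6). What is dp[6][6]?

1

   ''  h  j  g  b  j  m
''  0  0  0  0  0  0  0
 d  0  0  0  0  0  0  0
 m  0  0  0  0  0  0  1
 a  0  0  0  0  0  0  1
 m  0  0  0  0  0  0  1
 k  0  0  0  0  0  0  1
 o  0  0  0  0  0  0  1
 d  0  0  0  0  0  0  1
 l  0  0  0  0  0  0  1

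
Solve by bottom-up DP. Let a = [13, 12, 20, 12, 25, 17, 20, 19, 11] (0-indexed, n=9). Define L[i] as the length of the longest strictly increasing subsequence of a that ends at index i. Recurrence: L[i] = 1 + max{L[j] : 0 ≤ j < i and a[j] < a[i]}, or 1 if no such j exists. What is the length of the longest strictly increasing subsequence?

   i    0    1    2    3    4    5    6    7    8
a[i]   13   12   20   12   25   17   20   19   11
L[i]    1    1    2    1    3    2    3    3    1

3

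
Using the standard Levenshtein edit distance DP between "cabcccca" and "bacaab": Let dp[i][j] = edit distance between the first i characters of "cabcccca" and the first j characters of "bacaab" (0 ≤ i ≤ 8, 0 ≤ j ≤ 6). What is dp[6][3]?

   ''  b  a  c  a  a  b
''  0  1  2  3  4  5  6
 c  1  1  2  2  3  4  5
 a  2  2  1  2  2  3  4
 b  3  2  2  2  3  3  3
 c  4  3  3  2  3  4  4
 c  5  4  4  3  3  4  5
 c  6  5  5  4  4  4  5
 c  7  6  6  5  5  5  5
 a  8  7  6  6  5  5  6

4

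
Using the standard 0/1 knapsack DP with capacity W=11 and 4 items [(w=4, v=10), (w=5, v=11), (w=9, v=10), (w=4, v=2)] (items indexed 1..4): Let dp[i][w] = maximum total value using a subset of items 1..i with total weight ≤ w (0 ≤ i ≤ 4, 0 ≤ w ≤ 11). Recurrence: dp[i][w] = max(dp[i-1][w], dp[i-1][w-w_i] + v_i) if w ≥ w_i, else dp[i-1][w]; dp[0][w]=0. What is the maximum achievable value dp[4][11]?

21

i\w   0   1   2   3   4   5   6   7   8   9  10  11
  0   0   0   0   0   0   0   0   0   0   0   0   0
  1   0   0   0   0  10  10  10  10  10  10  10  10
  2   0   0   0   0  10  11  11  11  11  21  21  21
  3   0   0   0   0  10  11  11  11  11  21  21  21
  4   0   0   0   0  10  11  11  11  12  21  21  21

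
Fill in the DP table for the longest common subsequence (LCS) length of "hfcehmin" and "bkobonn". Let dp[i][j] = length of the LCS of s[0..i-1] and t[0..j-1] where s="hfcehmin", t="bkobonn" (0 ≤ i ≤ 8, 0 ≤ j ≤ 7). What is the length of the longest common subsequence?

1

   ''  b  k  o  b  o  n  n
''  0  0  0  0  0  0  0  0
 h  0  0  0  0  0  0  0  0
 f  0  0  0  0  0  0  0  0
 c  0  0  0  0  0  0  0  0
 e  0  0  0  0  0  0  0  0
 h  0  0  0  0  0  0  0  0
 m  0  0  0  0  0  0  0  0
 i  0  0  0  0  0  0  0  0
 n  0  0  0  0  0  0  1  1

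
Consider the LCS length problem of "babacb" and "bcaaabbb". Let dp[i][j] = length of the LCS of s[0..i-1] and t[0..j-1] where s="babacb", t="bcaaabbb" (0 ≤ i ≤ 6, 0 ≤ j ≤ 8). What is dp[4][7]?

3

   ''  b  c  a  a  a  b  b  b
''  0  0  0  0  0  0  0  0  0
 b  0  1  1  1  1  1  1  1  1
 a  0  1  1  2  2  2  2  2  2
 b  0  1  1  2  2  2  3  3  3
 a  0  1  1  2  3  3  3  3  3
 c  0  1  2  2  3  3  3  3  3
 b  0  1  2  2  3  3  4  4  4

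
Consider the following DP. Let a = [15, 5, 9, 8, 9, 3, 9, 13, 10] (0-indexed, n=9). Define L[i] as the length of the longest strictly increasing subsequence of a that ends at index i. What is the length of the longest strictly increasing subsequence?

4

   i    0    1    2    3    4    5    6    7    8
a[i]   15    5    9    8    9    3    9   13   10
L[i]    1    1    2    2    3    1    3    4    4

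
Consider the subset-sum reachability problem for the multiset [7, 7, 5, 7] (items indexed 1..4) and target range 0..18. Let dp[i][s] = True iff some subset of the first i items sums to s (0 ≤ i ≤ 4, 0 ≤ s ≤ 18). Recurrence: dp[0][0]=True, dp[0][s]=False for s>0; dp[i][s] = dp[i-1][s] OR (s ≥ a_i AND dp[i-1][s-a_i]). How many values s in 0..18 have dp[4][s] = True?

i\s   0   1   2   3   4   5   6   7   8   9  10  11  12  13  14  15  16  17  18
  0   T   F   F   F   F   F   F   F   F   F   F   F   F   F   F   F   F   F   F
  1   T   F   F   F   F   F   F   T   F   F   F   F   F   F   F   F   F   F   F
  2   T   F   F   F   F   F   F   T   F   F   F   F   F   F   T   F   F   F   F
  3   T   F   F   F   F   T   F   T   F   F   F   F   T   F   T   F   F   F   F
  4   T   F   F   F   F   T   F   T   F   F   F   F   T   F   T   F   F   F   F

5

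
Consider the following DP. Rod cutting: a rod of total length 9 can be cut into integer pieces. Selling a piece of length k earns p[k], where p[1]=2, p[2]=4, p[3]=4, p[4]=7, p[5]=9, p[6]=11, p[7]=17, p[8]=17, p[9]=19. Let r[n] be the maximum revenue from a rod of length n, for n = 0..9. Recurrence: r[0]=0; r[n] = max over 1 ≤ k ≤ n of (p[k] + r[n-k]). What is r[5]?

   n    0    1    2    3    4    5    6    7    8    9
r[n]    0    2    4    6    8   10   12   17   19   21

10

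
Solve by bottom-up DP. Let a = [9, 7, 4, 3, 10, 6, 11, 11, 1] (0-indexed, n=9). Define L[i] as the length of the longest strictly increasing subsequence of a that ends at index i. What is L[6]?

   i    0    1    2    3    4    5    6    7    8
a[i]    9    7    4    3   10    6   11   11    1
L[i]    1    1    1    1    2    2    3    3    1

3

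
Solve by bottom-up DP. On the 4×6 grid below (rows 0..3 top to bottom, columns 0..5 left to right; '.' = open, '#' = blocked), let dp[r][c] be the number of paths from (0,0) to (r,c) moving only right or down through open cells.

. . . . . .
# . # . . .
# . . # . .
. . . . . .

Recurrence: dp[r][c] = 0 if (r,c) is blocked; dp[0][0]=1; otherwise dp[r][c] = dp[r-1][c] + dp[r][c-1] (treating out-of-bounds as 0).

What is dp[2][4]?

2

r\c   0   1   2   3   4   5
  0   1   1   1   1   1   1
  1   0   1   0   1   2   3
  2   0   1   1   0   2   5
  3   0   1   2   2   4   9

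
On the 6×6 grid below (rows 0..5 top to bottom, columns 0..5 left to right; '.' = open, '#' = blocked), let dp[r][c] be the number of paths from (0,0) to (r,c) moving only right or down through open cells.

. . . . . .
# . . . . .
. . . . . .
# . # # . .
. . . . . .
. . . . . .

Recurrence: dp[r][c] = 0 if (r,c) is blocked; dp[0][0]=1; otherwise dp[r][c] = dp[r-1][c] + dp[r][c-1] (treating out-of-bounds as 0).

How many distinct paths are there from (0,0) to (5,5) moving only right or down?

50

r\c   0   1   2   3   4   5
  0   1   1   1   1   1   1
  1   0   1   2   3   4   5
  2   0   1   3   6  10  15
  3   0   1   0   0  10  25
  4   0   1   1   1  11  36
  5   0   1   2   3  14  50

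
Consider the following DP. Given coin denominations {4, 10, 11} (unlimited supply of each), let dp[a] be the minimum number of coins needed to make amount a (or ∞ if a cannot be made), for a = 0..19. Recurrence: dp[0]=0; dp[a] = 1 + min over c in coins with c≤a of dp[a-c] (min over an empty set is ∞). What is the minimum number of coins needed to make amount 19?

3

 a  0  1  2  3  4  5  6  7  8  9 10 11 12 13 14 15 16 17 18 19
dp  0  -  -  -  1  -  -  -  2  -  1  1  3  -  2  2  4  -  3  3
(- denotes ∞ / unreachable)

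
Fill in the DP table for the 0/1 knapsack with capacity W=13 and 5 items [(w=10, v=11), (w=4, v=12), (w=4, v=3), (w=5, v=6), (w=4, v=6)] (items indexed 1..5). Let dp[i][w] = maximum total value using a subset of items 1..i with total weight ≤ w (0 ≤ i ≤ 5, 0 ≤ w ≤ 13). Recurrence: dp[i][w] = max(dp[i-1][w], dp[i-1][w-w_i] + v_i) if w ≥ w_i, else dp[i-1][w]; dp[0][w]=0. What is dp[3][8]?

i\w   0   1   2   3   4   5   6   7   8   9  10  11  12  13
  0   0   0   0   0   0   0   0   0   0   0   0   0   0   0
  1   0   0   0   0   0   0   0   0   0   0  11  11  11  11
  2   0   0   0   0  12  12  12  12  12  12  12  12  12  12
  3   0   0   0   0  12  12  12  12  15  15  15  15  15  15
  4   0   0   0   0  12  12  12  12  15  18  18  18  18  21
  5   0   0   0   0  12  12  12  12  18  18  18  18  21  24

15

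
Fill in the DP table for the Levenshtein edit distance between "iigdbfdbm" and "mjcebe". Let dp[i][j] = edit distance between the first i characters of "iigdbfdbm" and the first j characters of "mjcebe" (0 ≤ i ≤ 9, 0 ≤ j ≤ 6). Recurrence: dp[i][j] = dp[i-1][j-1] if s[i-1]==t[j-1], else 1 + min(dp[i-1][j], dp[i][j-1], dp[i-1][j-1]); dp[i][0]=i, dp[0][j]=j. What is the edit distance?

8

   ''  m  j  c  e  b  e
''  0  1  2  3  4  5  6
 i  1  1  2  3  4  5  6
 i  2  2  2  3  4  5  6
 g  3  3  3  3  4  5  6
 d  4  4  4  4  4  5  6
 b  5  5  5  5  5  4  5
 f  6  6  6  6  6  5  5
 d  7  7  7  7  7  6  6
 b  8  8  8  8  8  7  7
 m  9  8  9  9  9  8  8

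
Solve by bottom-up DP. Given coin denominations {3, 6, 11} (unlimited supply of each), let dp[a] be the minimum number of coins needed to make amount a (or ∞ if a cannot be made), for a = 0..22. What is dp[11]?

 a  0  1  2  3  4  5  6  7  8  9 10 11 12 13 14 15 16 17 18 19 20 21 22
dp  0  -  -  1  -  -  1  -  -  2  -  1  2  -  2  3  -  2  3  -  3  4  2
(- denotes ∞ / unreachable)

1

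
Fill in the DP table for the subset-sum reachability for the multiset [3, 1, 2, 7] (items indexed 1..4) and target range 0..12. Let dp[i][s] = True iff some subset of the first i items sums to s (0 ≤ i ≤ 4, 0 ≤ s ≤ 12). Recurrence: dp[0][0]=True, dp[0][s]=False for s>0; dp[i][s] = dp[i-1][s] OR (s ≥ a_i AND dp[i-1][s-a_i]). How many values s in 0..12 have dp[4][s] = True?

i\s   0   1   2   3   4   5   6   7   8   9  10  11  12
  0   T   F   F   F   F   F   F   F   F   F   F   F   F
  1   T   F   F   T   F   F   F   F   F   F   F   F   F
  2   T   T   F   T   T   F   F   F   F   F   F   F   F
  3   T   T   T   T   T   T   T   F   F   F   F   F   F
  4   T   T   T   T   T   T   T   T   T   T   T   T   T

13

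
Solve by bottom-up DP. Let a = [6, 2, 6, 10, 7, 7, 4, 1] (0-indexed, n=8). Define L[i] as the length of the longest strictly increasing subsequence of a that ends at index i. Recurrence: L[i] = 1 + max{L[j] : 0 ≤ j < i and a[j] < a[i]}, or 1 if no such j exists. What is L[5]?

   i    0    1    2    3    4    5    6    7
a[i]    6    2    6   10    7    7    4    1
L[i]    1    1    2    3    3    3    2    1

3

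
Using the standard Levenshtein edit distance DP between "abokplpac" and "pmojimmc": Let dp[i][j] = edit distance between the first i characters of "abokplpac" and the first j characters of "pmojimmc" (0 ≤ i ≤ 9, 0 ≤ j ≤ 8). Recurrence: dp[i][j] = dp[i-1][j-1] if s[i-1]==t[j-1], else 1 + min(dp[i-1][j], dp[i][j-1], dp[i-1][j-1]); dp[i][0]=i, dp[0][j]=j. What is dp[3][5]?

4

   ''  p  m  o  j  i  m  m  c
''  0  1  2  3  4  5  6  7  8
 a  1  1  2  3  4  5  6  7  8
 b  2  2  2  3  4  5  6  7  8
 o  3  3  3  2  3  4  5  6  7
 k  4  4  4  3  3  4  5  6  7
 p  5  4  5  4  4  4  5  6  7
 l  6  5  5  5  5  5  5  6  7
 p  7  6  6  6  6  6  6  6  7
 a  8  7  7  7  7  7  7  7  7
 c  9  8  8  8  8  8  8  8  7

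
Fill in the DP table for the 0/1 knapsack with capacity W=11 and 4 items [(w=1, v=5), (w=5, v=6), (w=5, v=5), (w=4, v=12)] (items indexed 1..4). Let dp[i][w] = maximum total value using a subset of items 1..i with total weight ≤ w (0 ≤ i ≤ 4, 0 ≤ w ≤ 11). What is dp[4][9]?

18

i\w   0   1   2   3   4   5   6   7   8   9  10  11
  0   0   0   0   0   0   0   0   0   0   0   0   0
  1   0   5   5   5   5   5   5   5   5   5   5   5
  2   0   5   5   5   5   6  11  11  11  11  11  11
  3   0   5   5   5   5   6  11  11  11  11  11  16
  4   0   5   5   5  12  17  17  17  17  18  23  23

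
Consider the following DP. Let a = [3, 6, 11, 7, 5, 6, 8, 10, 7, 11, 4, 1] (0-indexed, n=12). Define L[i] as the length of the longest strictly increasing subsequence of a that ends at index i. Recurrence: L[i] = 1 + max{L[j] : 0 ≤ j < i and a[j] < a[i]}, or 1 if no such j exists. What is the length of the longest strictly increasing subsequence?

6

   i    0    1    2    3    4    5    6    7    8    9   10   11
a[i]    3    6   11    7    5    6    8   10    7   11    4    1
L[i]    1    2    3    3    2    3    4    5    4    6    2    1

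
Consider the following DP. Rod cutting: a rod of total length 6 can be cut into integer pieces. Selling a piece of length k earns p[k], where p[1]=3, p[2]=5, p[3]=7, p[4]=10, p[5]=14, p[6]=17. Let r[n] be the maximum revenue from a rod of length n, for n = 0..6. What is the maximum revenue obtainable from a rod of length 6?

18

   n    0    1    2    3    4    5    6
r[n]    0    3    6    9   12   15   18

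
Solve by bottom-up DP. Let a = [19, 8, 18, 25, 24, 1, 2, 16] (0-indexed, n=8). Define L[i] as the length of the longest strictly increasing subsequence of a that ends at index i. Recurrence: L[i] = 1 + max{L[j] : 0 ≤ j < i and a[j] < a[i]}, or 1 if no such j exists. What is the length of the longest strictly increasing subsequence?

3

   i    0    1    2    3    4    5    6    7
a[i]   19    8   18   25   24    1    2   16
L[i]    1    1    2    3    3    1    2    3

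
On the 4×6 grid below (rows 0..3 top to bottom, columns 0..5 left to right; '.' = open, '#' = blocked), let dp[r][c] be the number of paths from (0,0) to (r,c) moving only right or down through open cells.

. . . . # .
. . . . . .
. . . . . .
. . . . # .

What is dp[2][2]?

6

r\c   0   1   2   3   4   5
  0   1   1   1   1   0   0
  1   1   2   3   4   4   4
  2   1   3   6  10  14  18
  3   1   4  10  20   0  18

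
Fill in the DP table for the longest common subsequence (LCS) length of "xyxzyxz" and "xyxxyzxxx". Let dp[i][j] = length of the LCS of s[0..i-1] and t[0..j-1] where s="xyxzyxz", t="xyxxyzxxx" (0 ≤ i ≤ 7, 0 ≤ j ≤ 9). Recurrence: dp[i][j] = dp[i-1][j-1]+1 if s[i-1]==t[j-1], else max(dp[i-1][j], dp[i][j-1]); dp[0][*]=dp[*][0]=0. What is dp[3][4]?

   ''  x  y  x  x  y  z  x  x  x
''  0  0  0  0  0  0  0  0  0  0
 x  0  1  1  1  1  1  1  1  1  1
 y  0  1  2  2  2  2  2  2  2  2
 x  0  1  2  3  3  3  3  3  3  3
 z  0  1  2  3  3  3  4  4  4  4
 y  0  1  2  3  3  4  4  4  4  4
 x  0  1  2  3  4  4  4  5  5  5
 z  0  1  2  3  4  4  5  5  5  5

3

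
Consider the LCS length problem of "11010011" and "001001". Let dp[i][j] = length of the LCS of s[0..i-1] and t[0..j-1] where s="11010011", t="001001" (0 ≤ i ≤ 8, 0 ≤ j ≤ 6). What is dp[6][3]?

2

   ''  0  0  1  0  0  1
''  0  0  0  0  0  0  0
 1  0  0  0  1  1  1  1
 1  0  0  0  1  1  1  2
 0  0  1  1  1  2  2  2
 1  0  1  1  2  2  2  3
 0  0  1  2  2  3  3  3
 0  0  1  2  2  3  4  4
 1  0  1  2  3  3  4  5
 1  0  1  2  3  3  4  5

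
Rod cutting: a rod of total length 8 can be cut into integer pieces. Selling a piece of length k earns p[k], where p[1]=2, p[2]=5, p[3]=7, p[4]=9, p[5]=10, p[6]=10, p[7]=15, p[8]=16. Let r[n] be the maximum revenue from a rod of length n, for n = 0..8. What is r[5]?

12

   n    0    1    2    3    4    5    6    7    8
r[n]    0    2    5    7   10   12   15   17   20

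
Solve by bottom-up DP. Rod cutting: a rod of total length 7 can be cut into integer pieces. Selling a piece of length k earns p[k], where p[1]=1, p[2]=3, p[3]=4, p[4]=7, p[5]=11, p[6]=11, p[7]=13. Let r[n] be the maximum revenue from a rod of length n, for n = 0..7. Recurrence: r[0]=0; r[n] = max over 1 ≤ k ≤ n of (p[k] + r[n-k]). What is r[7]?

   n    0    1    2    3    4    5    6    7
r[n]    0    1    3    4    7   11   12   14

14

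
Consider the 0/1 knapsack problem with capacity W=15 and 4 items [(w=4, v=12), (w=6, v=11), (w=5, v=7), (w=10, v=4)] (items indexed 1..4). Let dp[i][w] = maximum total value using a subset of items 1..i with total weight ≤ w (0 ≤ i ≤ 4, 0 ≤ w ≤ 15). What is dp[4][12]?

23

i\w   0   1   2   3   4   5   6   7   8   9  10  11  12  13  14  15
  0   0   0   0   0   0   0   0   0   0   0   0   0   0   0   0   0
  1   0   0   0   0  12  12  12  12  12  12  12  12  12  12  12  12
  2   0   0   0   0  12  12  12  12  12  12  23  23  23  23  23  23
  3   0   0   0   0  12  12  12  12  12  19  23  23  23  23  23  30
  4   0   0   0   0  12  12  12  12  12  19  23  23  23  23  23  30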